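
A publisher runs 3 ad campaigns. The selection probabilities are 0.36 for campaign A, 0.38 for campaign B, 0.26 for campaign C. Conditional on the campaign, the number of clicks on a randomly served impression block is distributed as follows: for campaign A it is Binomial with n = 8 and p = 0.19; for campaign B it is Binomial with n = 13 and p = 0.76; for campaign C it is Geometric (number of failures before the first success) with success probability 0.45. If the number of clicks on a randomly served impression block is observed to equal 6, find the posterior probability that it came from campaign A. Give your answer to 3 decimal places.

Likelihoods P(X=6 | ·): A: 0.00086427; B: 0.0151662; C: 0.0124563.
Posterior ∝ prior × likelihood. Numerator for A: 0.36·0.00086427 = 0.000311137.
Normalizing constant: 0.36·0.00086427 + 0.38·0.0151662 + 0.26·0.0124563 = 0.00931294.
P(A | observation) = 0.000311137 / 0.00931294 = 0.0334092.

0.033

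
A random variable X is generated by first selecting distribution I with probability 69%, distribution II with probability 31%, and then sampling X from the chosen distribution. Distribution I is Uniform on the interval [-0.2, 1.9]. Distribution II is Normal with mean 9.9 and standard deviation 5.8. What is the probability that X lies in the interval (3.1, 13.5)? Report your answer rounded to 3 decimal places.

Conditional on each component, P(3.1 < X < 13.5): I: 0; II: 0.612083.
By total probability, P(3.1 < X < 13.5) = 0.69·0 + 0.31·0.612083 = 0.189746.

0.190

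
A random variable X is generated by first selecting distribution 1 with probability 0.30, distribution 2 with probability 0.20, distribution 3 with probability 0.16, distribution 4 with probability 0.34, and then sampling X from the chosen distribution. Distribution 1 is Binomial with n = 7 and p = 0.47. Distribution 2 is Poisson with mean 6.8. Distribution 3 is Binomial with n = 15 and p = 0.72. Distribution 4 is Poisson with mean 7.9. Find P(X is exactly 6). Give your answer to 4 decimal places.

Conditional on each component, P(X = 6): 1: 0.0399909; 2: 0.152939; 3: 0.00737601; 4: 0.125171.
By total probability, P(X = 6) = 0.3·0.0399909 + 0.2·0.152939 + 0.16·0.00737601 + 0.34·0.125171 = 0.0863234.

0.0863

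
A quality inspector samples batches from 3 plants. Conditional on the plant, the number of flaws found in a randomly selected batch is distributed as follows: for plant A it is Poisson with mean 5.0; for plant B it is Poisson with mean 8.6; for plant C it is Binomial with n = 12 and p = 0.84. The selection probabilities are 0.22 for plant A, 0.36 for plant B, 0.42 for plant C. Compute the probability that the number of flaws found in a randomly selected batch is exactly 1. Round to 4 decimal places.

0.0080

Conditional on each plant, P(X = 1): A: 0.0336897; B: 0.00158331; C: 1.77329e-08.
By total probability, P(X = 1) = 0.22·0.0336897 + 0.36·0.00158331 + 0.42·1.77329e-08 = 0.00798174.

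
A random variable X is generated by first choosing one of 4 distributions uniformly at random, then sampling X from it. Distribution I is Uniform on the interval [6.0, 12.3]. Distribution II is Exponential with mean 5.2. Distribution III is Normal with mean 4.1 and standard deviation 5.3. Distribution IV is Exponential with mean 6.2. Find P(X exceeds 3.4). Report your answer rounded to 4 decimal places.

Conditional on each component, P(X > 3.4): I: 1; II: 0.520042; III: 0.552538; IV: 0.577881.
By total probability, P(X > 3.4) = 0.25·1 + 0.25·0.520042 + 0.25·0.552538 + 0.25·0.577881 = 0.662615.

0.6626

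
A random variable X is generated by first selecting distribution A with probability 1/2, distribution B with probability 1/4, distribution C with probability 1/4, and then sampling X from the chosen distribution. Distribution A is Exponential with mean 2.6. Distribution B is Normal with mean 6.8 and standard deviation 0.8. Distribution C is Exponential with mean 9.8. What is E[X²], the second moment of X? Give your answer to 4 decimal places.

For each component E[X²] = Var + (mean)², giving A: 13.52; B: 46.88; C: 192.08.
Overall E[X²] = 0.5·13.52 + 0.25·46.88 + 0.25·192.08 = 66.5.

66.5000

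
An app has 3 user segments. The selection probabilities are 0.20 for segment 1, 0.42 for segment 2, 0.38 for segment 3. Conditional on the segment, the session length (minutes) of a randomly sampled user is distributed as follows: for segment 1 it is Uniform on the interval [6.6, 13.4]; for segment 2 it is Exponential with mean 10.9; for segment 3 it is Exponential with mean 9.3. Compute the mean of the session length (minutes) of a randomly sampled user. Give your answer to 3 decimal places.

Component means — 1: 10; 2: 10.9; 3: 9.3.
E[X] = 0.2·10 + 0.42·10.9 + 0.38·9.3 = 10.112.

10.112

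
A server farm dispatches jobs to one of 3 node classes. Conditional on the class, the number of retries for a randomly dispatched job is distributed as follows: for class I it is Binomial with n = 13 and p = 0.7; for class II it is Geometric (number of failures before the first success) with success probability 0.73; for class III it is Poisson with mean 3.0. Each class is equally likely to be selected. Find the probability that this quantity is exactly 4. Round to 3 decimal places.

0.058

Conditional on each class, P(X = 4): I: 0.00337901; II: 0.00387952; III: 0.168031.
By total probability, P(X = 4) = 0.333333·0.00337901 + 0.333333·0.00387952 + 0.333333·0.168031 = 0.05843.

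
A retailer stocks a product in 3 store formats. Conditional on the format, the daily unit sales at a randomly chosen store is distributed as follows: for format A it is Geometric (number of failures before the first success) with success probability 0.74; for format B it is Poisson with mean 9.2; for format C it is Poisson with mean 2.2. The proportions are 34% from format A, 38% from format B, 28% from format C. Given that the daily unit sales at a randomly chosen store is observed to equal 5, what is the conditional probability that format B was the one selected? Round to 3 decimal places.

0.608

Likelihoods P(X=5 | ·): A: 0.000879222; B: 0.0554943; C: 0.0475866.
Posterior ∝ prior × likelihood. Numerator for B: 0.38·0.0554943 = 0.0210878.
Normalizing constant: 0.34·0.000879222 + 0.38·0.0554943 + 0.28·0.0475866 = 0.034711.
P(B | observation) = 0.0210878 / 0.034711 = 0.607526.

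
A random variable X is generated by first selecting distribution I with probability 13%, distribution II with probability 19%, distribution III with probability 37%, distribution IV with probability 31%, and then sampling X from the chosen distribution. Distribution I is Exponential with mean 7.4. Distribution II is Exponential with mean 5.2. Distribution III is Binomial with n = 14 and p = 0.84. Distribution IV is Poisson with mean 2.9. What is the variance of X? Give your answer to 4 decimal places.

Per component, I: μ=7.4, E[X²]=109.52; II: μ=5.2, E[X²]=54.08; III: μ=11.76, E[X²]=140.179; IV: μ=2.9, E[X²]=11.31.
E[X] = 0.13·7.4 + 0.19·5.2 + 0.37·11.76 + 0.31·2.9 = 7.2002.
E[X²] = 0.13·109.52 + 0.19·54.08 + 0.37·140.179 + 0.31·11.31 = 79.8852.
Var(X) = E[X²] − (E[X])² = 79.8852 − 51.8429 = 28.0423.

28.0423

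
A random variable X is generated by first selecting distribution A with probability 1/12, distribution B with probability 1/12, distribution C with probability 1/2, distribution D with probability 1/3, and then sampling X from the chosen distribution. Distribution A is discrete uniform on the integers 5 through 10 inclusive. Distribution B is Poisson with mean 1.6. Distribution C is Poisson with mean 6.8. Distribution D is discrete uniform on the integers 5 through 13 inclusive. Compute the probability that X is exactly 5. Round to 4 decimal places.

Conditional on each component, P(X = 5): A: 0.166667; B: 0.017642; C: 0.134946; D: 0.111111.
By total probability, P(X = 5) = 0.0833333·0.166667 + 0.0833333·0.017642 + 0.5·0.134946 + 0.333333·0.111111 = 0.119869.

0.1199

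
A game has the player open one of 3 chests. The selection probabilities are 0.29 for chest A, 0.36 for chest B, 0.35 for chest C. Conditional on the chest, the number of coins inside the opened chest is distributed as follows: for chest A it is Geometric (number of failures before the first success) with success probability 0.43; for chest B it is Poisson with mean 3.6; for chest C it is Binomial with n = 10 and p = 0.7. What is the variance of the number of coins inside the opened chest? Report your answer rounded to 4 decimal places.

Per component, A: μ=1.32558, E[X²]=4.83991; B: μ=3.6, E[X²]=16.56; C: μ=7, E[X²]=51.1.
E[X] = 0.29·1.32558 + 0.36·3.6 + 0.35·7 = 4.13042.
E[X²] = 0.29·4.83991 + 0.36·16.56 + 0.35·51.1 = 25.2502.
Var(X) = E[X²] − (E[X])² = 25.2502 − 17.0604 = 8.18982.

8.1898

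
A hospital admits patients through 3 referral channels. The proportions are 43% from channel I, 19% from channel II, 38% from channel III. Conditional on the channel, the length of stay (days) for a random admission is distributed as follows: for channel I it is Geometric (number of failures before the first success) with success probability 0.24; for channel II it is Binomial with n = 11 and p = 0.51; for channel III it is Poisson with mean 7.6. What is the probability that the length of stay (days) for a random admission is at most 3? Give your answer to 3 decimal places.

Conditional on each channel, P(X ≤ 3): I: 0.666378; II: 0.100901; III: 0.0553713.
By total probability, P(X ≤ 3) = 0.43·0.666378 + 0.19·0.100901 + 0.38·0.0553713 = 0.326755.

0.327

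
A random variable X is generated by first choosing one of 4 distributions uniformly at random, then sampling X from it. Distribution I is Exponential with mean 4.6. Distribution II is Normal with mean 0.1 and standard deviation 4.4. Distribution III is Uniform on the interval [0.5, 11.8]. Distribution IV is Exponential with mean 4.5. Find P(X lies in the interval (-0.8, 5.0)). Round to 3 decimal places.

0.545

Conditional on each component, P(-0.8 < X < 5.0): I: 0.662759; II: 0.448319; III: 0.39823; IV: 0.670807.
By total probability, P(-0.8 < X < 5.0) = 0.25·0.662759 + 0.25·0.448319 + 0.25·0.39823 + 0.25·0.670807 = 0.545029.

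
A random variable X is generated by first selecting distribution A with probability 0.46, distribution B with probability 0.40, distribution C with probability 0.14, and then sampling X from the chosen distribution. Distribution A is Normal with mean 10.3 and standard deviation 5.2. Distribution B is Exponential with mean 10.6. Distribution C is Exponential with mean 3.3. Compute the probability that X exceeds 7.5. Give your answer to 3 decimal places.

Conditional on each component, P(X > 7.5): A: 0.704871; B: 0.492852; C: 0.103031.
By total probability, P(X > 7.5) = 0.46·0.704871 + 0.4·0.492852 + 0.14·0.103031 = 0.535806.

0.536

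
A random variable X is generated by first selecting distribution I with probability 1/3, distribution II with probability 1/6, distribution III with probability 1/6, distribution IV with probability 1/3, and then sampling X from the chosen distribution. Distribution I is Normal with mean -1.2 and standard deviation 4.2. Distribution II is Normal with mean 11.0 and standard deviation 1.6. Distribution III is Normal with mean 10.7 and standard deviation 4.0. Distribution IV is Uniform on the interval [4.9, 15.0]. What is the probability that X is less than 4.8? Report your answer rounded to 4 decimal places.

0.3195

Conditional on each component, P(X < 4.8): I: 0.923436; II: 5.33123e-05; III: 0.0701063; IV: 0.
By total probability, P(X < 4.8) = 0.333333·0.923436 + 0.166667·5.33123e-05 + 0.166667·0.0701063 + 0.333333·0 = 0.319505.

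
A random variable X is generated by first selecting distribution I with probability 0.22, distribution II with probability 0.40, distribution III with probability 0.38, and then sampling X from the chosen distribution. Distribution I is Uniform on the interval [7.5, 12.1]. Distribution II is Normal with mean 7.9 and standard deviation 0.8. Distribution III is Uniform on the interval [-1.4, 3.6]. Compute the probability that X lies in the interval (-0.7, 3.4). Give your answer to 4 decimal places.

0.3116

Conditional on each component, P(-0.7 < X < 3.4): I: 0; II: 9.2754e-09; III: 0.82.
By total probability, P(-0.7 < X < 3.4) = 0.22·0 + 0.4·9.2754e-09 + 0.38·0.82 = 0.3116.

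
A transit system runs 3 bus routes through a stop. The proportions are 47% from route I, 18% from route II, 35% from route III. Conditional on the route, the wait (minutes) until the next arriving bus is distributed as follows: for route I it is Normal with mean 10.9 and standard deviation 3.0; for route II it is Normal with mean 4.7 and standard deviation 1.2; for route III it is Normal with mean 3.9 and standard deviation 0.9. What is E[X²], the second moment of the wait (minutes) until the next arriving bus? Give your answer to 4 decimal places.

69.9131

For each component E[X²] = Var + (mean)², giving I: 127.81; II: 23.53; III: 16.02.
Overall E[X²] = 0.47·127.81 + 0.18·23.53 + 0.35·16.02 = 69.9131.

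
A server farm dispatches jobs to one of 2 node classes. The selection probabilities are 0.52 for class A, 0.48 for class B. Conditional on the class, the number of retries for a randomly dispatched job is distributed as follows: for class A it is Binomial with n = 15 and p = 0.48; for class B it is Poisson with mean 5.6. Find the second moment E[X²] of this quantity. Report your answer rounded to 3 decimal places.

46.644

For each component E[X²] = Var + (mean)², giving A: 55.584; B: 36.96.
Overall E[X²] = 0.52·55.584 + 0.48·36.96 = 46.6445.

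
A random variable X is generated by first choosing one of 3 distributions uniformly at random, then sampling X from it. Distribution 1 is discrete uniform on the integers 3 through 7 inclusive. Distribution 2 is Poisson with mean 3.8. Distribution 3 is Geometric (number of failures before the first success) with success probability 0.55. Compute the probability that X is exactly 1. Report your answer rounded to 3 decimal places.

Conditional on each component, P(X = 1): 1: 0; 2: 0.0850089; 3: 0.2475.
By total probability, P(X = 1) = 0.333333·0 + 0.333333·0.0850089 + 0.333333·0.2475 = 0.110836.

0.111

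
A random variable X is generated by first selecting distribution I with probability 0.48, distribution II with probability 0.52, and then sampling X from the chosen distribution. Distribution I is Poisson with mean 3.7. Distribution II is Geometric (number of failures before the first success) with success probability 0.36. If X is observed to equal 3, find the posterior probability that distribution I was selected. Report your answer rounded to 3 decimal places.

Likelihoods P(X=3 | ·): I: 0.20872; II: 0.0943718.
Posterior ∝ prior × likelihood. Numerator for I: 0.48·0.20872 = 0.100186.
Normalizing constant: 0.48·0.20872 + 0.52·0.0943718 = 0.149259.
P(I | observation) = 0.100186 / 0.149259 = 0.67122.

0.671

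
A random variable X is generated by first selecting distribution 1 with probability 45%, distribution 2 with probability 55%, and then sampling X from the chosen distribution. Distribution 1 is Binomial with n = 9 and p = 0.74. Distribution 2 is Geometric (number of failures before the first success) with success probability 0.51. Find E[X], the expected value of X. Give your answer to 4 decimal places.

Component means — 1: 6.66; 2: 0.960784.
E[X] = 0.45·6.66 + 0.55·0.960784 = 3.52543.

3.5254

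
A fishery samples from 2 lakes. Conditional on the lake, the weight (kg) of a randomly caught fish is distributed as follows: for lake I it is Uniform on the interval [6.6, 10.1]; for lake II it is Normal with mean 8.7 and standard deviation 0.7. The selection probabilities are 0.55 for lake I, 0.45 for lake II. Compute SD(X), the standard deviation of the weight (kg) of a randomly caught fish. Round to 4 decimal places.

Per component, I: μ=8.35, E[X²]=70.7433; II: μ=8.7, E[X²]=76.18.
E[X] = 0.55·8.35 + 0.45·8.7 = 8.5075.
E[X²] = 0.55·70.7433 + 0.45·76.18 = 73.1898.
Var(X) = E[X²] − (E[X])² = 73.1898 − 72.3776 = 0.812277.
SD(X) = √0.812277 = 0.901264.

0.9013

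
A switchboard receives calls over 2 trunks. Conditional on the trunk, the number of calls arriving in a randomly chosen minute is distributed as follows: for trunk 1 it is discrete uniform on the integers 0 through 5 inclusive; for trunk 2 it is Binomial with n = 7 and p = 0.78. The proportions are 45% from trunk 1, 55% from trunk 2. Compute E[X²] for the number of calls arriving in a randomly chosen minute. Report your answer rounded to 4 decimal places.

21.1820

For each component E[X²] = Var + (mean)², giving 1: 9.16667; 2: 31.0128.
Overall E[X²] = 0.45·9.16667 + 0.55·31.0128 = 21.182.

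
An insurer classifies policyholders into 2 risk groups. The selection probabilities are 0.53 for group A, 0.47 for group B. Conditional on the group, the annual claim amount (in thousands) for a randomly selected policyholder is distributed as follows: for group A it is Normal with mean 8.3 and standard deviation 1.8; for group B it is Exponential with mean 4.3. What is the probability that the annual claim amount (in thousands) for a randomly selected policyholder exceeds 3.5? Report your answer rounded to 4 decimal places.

0.7362

Conditional on each group, P(X > 3.5): A: 0.99617; B: 0.443103.
By total probability, P(X > 3.5) = 0.53·0.99617 + 0.47·0.443103 = 0.736228.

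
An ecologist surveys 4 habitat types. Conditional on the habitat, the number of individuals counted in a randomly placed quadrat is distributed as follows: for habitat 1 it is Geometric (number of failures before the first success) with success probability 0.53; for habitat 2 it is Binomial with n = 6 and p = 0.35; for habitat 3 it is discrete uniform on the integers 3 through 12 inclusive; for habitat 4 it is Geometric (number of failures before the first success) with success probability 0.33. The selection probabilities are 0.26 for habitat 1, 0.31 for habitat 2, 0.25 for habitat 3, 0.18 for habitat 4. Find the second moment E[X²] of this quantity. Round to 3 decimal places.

For each component E[X²] = Var + (mean)², giving 1: 2.45959; 2: 5.775; 3: 64.5; 4: 10.2746.
Overall E[X²] = 0.26·2.45959 + 0.31·5.775 + 0.25·64.5 + 0.18·10.2746 = 20.4042.

20.404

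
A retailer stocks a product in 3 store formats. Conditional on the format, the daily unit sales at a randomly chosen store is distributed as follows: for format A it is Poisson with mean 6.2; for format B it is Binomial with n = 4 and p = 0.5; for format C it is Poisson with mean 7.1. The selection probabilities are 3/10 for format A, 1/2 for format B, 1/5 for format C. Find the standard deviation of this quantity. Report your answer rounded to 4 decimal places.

Per component, A: μ=6.2, E[X²]=44.64; B: μ=2, E[X²]=5; C: μ=7.1, E[X²]=57.51.
E[X] = 0.3·6.2 + 0.5·2 + 0.2·7.1 = 4.28.
E[X²] = 0.3·44.64 + 0.5·5 + 0.2·57.51 = 27.394.
Var(X) = E[X²] − (E[X])² = 27.394 − 18.3184 = 9.0756.
SD(X) = √9.0756 = 3.01257.

3.0126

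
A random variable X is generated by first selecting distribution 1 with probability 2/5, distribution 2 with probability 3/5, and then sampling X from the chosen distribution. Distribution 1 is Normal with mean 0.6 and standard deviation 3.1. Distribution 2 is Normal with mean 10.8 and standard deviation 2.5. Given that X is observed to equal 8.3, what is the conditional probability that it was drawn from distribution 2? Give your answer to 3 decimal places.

0.961

Likelihoods f(8.3 | ·): 1: 0.00588618; 2: 0.0967883.
Posterior ∝ prior × likelihood. Numerator for 2: 0.6·0.0967883 = 0.058073.
Normalizing constant: 0.4·0.00588618 + 0.6·0.0967883 = 0.0604274.
P(2 | observation) = 0.058073 / 0.0604274 = 0.961036.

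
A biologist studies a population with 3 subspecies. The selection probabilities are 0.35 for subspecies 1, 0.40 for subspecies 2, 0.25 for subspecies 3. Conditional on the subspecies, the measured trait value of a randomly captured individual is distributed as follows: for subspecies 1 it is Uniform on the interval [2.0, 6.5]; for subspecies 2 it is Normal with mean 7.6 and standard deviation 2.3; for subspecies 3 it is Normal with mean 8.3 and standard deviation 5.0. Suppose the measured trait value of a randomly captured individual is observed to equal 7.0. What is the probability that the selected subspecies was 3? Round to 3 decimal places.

0.223

Likelihoods f(7.0 | ·): 1: 0; 2: 0.16765; 3: 0.0771367.
Posterior ∝ prior × likelihood. Numerator for 3: 0.25·0.0771367 = 0.0192842.
Normalizing constant: 0.35·0 + 0.4·0.16765 + 0.25·0.0771367 = 0.0863443.
P(3 | observation) = 0.0192842 / 0.0863443 = 0.22334.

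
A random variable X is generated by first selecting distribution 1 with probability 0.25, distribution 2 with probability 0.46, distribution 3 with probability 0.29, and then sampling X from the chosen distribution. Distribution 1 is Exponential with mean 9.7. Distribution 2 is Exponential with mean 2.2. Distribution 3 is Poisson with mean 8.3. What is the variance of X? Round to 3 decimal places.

39.731

Per component, 1: μ=9.7, E[X²]=188.18; 2: μ=2.2, E[X²]=9.68; 3: μ=8.3, E[X²]=77.19.
E[X] = 0.25·9.7 + 0.46·2.2 + 0.29·8.3 = 5.844.
E[X²] = 0.25·188.18 + 0.46·9.68 + 0.29·77.19 = 73.8829.
Var(X) = E[X²] − (E[X])² = 73.8829 − 34.1523 = 39.7306.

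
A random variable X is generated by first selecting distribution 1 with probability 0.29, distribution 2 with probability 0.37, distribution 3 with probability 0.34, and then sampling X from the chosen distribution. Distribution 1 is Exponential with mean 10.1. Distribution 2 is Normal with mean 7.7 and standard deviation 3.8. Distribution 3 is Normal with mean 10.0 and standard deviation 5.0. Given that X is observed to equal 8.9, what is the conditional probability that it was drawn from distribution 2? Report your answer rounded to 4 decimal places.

0.4906

Likelihoods f(8.9 | ·): 1: 0.0410189; 2: 0.0998785; 3: 0.0778808.
Posterior ∝ prior × likelihood. Numerator for 2: 0.37·0.0998785 = 0.036955.
Normalizing constant: 0.29·0.0410189 + 0.37·0.0998785 + 0.34·0.0778808 = 0.07533.
P(2 | observation) = 0.036955 / 0.07533 = 0.490576.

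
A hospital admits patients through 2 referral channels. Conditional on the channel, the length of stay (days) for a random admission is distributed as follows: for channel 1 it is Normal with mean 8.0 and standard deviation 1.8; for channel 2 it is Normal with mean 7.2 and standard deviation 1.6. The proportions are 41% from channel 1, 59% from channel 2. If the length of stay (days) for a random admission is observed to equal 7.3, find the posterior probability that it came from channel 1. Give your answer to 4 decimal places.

0.3646

Likelihoods f(7.3 | ·): 1: 0.205493; 2: 0.248852.
Posterior ∝ prior × likelihood. Numerator for 1: 0.41·0.205493 = 0.0842522.
Normalizing constant: 0.41·0.205493 + 0.59·0.248852 = 0.231075.
P(1 | observation) = 0.0842522 / 0.231075 = 0.36461.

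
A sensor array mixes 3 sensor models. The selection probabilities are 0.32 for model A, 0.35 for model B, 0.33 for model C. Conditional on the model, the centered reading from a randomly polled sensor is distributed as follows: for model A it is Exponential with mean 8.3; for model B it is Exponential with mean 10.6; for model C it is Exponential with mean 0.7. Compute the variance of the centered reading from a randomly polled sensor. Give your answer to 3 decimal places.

79.545

Per component, A: μ=8.3, E[X²]=137.78; B: μ=10.6, E[X²]=224.72; C: μ=0.7, E[X²]=0.98.
E[X] = 0.32·8.3 + 0.35·10.6 + 0.33·0.7 = 6.597.
E[X²] = 0.32·137.78 + 0.35·224.72 + 0.33·0.98 = 123.065.
Var(X) = E[X²] − (E[X])² = 123.065 − 43.5204 = 79.5446.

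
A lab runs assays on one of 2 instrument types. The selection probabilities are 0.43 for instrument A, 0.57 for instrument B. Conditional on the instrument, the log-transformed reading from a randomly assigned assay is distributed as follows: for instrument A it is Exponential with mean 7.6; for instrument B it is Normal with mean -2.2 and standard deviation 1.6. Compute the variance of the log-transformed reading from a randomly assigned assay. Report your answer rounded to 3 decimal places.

49.835

Per component, A: μ=7.6, E[X²]=115.52; B: μ=-2.2, E[X²]=7.4.
E[X] = 0.43·7.6 + 0.57·-2.2 = 2.014.
E[X²] = 0.43·115.52 + 0.57·7.4 = 53.8916.
Var(X) = E[X²] − (E[X])² = 53.8916 − 4.0562 = 49.8354.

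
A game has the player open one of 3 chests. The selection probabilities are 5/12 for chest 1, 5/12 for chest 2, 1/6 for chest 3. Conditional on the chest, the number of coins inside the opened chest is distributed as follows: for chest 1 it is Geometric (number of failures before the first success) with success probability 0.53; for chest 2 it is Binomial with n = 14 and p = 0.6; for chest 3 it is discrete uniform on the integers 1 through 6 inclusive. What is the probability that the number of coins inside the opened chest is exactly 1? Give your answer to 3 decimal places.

Conditional on each chest, P(X = 1): 1: 0.2491; 2: 5.63714e-05; 3: 0.166667.
By total probability, P(X = 1) = 0.416667·0.2491 + 0.416667·5.63714e-05 + 0.166667·0.166667 = 0.131593.

0.132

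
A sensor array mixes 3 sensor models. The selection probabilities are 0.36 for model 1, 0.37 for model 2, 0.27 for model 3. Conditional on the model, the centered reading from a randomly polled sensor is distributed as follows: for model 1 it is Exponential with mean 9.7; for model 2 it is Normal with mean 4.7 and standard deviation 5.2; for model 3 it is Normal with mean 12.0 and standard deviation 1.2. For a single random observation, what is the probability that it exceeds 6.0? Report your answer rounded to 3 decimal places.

Conditional on each model, P(X > 6.0): 1: 0.538721; 2: 0.401294; 3: 1.
By total probability, P(X > 6.0) = 0.36·0.538721 + 0.37·0.401294 + 0.27·1 = 0.612418.

0.612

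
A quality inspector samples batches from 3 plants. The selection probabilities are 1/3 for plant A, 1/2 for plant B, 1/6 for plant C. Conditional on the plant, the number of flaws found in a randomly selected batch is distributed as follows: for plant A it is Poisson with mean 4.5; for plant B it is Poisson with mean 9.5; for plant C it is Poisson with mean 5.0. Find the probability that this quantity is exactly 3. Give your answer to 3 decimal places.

0.085

Conditional on each plant, P(X = 3): A: 0.168718; B: 0.010696; C: 0.140374.
By total probability, P(X = 3) = 0.333333·0.168718 + 0.5·0.010696 + 0.166667·0.140374 = 0.084983.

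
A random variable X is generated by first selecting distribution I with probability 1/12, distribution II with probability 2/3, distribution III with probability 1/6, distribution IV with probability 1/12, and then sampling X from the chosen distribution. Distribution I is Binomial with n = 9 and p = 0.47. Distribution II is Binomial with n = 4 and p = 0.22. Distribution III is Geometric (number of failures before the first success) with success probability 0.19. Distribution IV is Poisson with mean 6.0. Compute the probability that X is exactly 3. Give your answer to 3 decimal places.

Conditional on each component, P(X = 3): I: 0.193298; II: 0.0332218; III: 0.100974; IV: 0.0892351.
By total probability, P(X = 3) = 0.0833333·0.193298 + 0.666667·0.0332218 + 0.166667·0.100974 + 0.0833333·0.0892351 = 0.0625213.

0.063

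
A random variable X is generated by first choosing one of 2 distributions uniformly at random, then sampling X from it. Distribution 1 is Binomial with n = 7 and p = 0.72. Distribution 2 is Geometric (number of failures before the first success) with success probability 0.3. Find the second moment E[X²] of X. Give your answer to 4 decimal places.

20.0175

For each component E[X²] = Var + (mean)², giving 1: 26.8128; 2: 13.2222.
Overall E[X²] = 0.5·26.8128 + 0.5·13.2222 = 20.0175.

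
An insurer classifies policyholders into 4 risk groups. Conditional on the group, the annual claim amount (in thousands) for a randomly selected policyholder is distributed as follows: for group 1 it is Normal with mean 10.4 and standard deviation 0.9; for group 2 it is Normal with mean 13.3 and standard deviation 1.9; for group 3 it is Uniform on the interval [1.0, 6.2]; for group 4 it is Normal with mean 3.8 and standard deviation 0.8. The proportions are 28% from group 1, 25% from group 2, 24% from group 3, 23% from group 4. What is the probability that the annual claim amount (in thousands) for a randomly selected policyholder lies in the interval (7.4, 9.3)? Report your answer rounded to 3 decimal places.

0.035

Conditional on each group, P(7.4 < X < 9.3): 1: 0.110383; 2: 0.0166837; 3: 0; 4: 3.39767e-06.
By total probability, P(7.4 < X < 9.3) = 0.28·0.110383 + 0.25·0.0166837 + 0.24·0 + 0.23·3.39767e-06 = 0.0350789.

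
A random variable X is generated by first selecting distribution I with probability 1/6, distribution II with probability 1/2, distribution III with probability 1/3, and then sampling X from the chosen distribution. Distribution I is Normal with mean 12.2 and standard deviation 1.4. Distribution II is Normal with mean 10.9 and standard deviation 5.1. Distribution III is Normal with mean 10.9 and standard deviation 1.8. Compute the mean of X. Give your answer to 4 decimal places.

11.1167

Component means — I: 12.2; II: 10.9; III: 10.9.
E[X] = 0.166667·12.2 + 0.5·10.9 + 0.333333·10.9 = 11.1167.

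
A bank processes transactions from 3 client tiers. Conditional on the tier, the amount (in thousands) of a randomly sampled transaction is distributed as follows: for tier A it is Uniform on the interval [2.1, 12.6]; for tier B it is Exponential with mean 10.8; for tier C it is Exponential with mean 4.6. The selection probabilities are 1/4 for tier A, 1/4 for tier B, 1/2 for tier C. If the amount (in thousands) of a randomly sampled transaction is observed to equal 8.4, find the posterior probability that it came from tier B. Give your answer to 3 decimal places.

0.205

Likelihoods f(8.4 | ·): A: 0.0952381; B: 0.0425394; C: 0.0350092.
Posterior ∝ prior × likelihood. Numerator for B: 0.25·0.0425394 = 0.0106349.
Normalizing constant: 0.25·0.0952381 + 0.25·0.0425394 + 0.5·0.0350092 = 0.051949.
P(B | observation) = 0.0106349 / 0.051949 = 0.204717.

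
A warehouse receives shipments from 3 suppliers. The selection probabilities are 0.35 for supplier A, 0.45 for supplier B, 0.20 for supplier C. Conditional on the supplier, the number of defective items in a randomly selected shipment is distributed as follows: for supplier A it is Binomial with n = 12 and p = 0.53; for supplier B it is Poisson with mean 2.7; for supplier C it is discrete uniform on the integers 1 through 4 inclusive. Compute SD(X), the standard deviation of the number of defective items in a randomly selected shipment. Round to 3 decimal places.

2.381

Per component, A: μ=6.36, E[X²]=43.4388; B: μ=2.7, E[X²]=9.99; C: μ=2.5, E[X²]=7.5.
E[X] = 0.35·6.36 + 0.45·2.7 + 0.2·2.5 = 3.941.
E[X²] = 0.35·43.4388 + 0.45·9.99 + 0.2·7.5 = 21.1991.
Var(X) = E[X²] − (E[X])² = 21.1991 − 15.5315 = 5.6676.
SD(X) = √5.6676 = 2.38067.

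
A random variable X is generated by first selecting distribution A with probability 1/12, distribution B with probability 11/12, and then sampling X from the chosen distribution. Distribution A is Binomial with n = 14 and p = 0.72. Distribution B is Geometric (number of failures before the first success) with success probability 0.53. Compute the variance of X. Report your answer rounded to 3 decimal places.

Per component, A: μ=10.08, E[X²]=104.429; B: μ=0.886792, E[X²]=2.45959.
E[X] = 0.0833333·10.08 + 0.916667·0.886792 = 1.65289.
E[X²] = 0.0833333·104.429 + 0.916667·2.45959 = 10.957.
Var(X) = E[X²] − (E[X])² = 10.957 − 2.73206 = 8.22497.

8.225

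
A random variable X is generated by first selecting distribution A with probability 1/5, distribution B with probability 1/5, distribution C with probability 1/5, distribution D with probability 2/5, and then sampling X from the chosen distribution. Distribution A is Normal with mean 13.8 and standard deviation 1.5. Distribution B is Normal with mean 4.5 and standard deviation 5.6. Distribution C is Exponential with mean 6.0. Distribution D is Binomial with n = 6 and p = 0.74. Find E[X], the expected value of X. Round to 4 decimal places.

Component means — A: 13.8; B: 4.5; C: 6; D: 4.44.
E[X] = 0.2·13.8 + 0.2·4.5 + 0.2·6 + 0.4·4.44 = 6.636.

6.6360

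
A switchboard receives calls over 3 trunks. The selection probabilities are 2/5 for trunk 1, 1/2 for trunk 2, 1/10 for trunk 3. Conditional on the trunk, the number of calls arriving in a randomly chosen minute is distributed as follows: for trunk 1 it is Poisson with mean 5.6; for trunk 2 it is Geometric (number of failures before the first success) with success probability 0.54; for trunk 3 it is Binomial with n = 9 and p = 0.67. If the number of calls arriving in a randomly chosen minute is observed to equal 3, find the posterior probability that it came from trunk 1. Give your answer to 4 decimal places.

0.5944

Likelihoods P(X=3 | ·): 1: 0.108234; 2: 0.0525614; 3: 0.0326278.
Posterior ∝ prior × likelihood. Numerator for 1: 0.4·0.108234 = 0.0432936.
Normalizing constant: 0.4·0.108234 + 0.5·0.0525614 + 0.1·0.0326278 = 0.0728371.
P(1 | observation) = 0.0432936 / 0.0728371 = 0.594389.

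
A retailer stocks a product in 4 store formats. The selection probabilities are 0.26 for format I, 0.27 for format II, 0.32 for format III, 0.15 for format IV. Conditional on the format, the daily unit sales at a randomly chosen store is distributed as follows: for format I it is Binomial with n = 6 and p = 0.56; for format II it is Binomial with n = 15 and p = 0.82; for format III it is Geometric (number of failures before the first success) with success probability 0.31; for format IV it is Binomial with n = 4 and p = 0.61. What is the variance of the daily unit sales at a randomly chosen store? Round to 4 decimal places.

Per component, I: μ=3.36, E[X²]=12.768; II: μ=12.3, E[X²]=153.504; III: μ=2.22581, E[X²]=12.1342; IV: μ=2.44, E[X²]=6.9052.
E[X] = 0.26·3.36 + 0.27·12.3 + 0.32·2.22581 + 0.15·2.44 = 5.27286.
E[X²] = 0.26·12.768 + 0.27·153.504 + 0.32·12.1342 + 0.15·6.9052 = 49.6845.
Var(X) = E[X²] − (E[X])² = 49.6845 − 27.803 = 21.8815.

21.8815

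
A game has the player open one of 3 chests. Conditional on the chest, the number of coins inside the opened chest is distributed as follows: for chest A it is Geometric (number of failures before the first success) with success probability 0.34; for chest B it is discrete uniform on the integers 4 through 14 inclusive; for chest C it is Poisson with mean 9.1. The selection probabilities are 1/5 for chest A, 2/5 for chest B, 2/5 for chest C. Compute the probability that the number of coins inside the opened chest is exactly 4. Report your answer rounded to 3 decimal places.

Conditional on each chest, P(X = 4): A: 0.0645141; B: 0.0909091; C: 0.0319062.
By total probability, P(X = 4) = 0.2·0.0645141 + 0.4·0.0909091 + 0.4·0.0319062 = 0.0620289.

0.062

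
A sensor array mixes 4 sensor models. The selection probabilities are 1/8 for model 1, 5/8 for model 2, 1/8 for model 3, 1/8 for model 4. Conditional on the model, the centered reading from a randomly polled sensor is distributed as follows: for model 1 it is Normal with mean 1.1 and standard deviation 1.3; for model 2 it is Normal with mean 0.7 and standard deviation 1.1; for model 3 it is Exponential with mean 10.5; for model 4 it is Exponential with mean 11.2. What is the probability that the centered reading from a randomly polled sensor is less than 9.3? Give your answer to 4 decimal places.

Conditional on each model, P(X < 9.3): 1: 1; 2: 1; 3: 0.587581; 4: 0.564106.
By total probability, P(X < 9.3) = 0.125·1 + 0.625·1 + 0.125·0.587581 + 0.125·0.564106 = 0.893961.

0.8940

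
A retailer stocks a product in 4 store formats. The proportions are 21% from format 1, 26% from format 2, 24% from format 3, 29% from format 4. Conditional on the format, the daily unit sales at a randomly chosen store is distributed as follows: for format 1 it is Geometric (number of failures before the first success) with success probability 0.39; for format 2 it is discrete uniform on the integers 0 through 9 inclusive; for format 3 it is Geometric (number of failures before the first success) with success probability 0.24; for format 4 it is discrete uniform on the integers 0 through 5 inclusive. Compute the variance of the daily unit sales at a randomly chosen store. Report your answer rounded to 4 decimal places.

Per component, 1: μ=1.5641, E[X²]=6.45694; 2: μ=4.5, E[X²]=28.5; 3: μ=3.16667, E[X²]=23.2222; 4: μ=2.5, E[X²]=9.16667.
E[X] = 0.21·1.5641 + 0.26·4.5 + 0.24·3.16667 + 0.29·2.5 = 2.98346.
E[X²] = 0.21·6.45694 + 0.26·28.5 + 0.24·23.2222 + 0.29·9.16667 = 16.9976.
Var(X) = E[X²] − (E[X])² = 16.9976 − 8.90104 = 8.09658.

8.0966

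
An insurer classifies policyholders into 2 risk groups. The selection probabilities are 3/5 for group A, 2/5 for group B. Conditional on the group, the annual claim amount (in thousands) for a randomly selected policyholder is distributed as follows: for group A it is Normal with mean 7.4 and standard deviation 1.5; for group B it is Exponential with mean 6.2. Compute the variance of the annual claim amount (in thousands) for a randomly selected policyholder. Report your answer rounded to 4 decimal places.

17.0716

Per component, A: μ=7.4, E[X²]=57.01; B: μ=6.2, E[X²]=76.88.
E[X] = 0.6·7.4 + 0.4·6.2 = 6.92.
E[X²] = 0.6·57.01 + 0.4·76.88 = 64.958.
Var(X) = E[X²] − (E[X])² = 64.958 − 47.8864 = 17.0716.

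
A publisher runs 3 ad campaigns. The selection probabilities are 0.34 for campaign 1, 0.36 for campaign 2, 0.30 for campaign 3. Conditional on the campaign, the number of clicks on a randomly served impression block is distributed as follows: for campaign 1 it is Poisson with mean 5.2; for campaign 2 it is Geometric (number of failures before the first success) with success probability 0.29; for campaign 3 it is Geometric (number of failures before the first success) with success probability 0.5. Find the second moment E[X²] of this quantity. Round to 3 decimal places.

For each component E[X²] = Var + (mean)², giving 1: 32.24; 2: 14.4364; 3: 3.
Overall E[X²] = 0.34·32.24 + 0.36·14.4364 + 0.3·3 = 17.0587.

17.059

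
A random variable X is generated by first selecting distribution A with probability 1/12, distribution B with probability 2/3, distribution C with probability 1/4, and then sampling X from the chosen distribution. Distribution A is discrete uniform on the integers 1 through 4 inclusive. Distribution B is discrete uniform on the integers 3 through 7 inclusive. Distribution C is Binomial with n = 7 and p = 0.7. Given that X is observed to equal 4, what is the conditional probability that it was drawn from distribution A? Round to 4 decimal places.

0.0988

Likelihoods P(X=4 | ·): A: 0.25; B: 0.2; C: 0.226895.
Posterior ∝ prior × likelihood. Numerator for A: 0.0833333·0.25 = 0.0208333.
Normalizing constant: 0.0833333·0.25 + 0.666667·0.2 + 0.25·0.226895 = 0.21089.
P(A | observation) = 0.0208333 / 0.21089 = 0.0987875.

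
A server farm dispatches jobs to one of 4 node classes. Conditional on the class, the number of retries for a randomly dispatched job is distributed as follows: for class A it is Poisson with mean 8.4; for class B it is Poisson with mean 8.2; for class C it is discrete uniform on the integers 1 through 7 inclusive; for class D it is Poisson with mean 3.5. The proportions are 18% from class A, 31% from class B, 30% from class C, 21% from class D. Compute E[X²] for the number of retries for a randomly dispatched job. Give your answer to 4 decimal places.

46.9067

For each component E[X²] = Var + (mean)², giving A: 78.96; B: 75.44; C: 20; D: 15.75.
Overall E[X²] = 0.18·78.96 + 0.31·75.44 + 0.3·20 + 0.21·15.75 = 46.9067.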